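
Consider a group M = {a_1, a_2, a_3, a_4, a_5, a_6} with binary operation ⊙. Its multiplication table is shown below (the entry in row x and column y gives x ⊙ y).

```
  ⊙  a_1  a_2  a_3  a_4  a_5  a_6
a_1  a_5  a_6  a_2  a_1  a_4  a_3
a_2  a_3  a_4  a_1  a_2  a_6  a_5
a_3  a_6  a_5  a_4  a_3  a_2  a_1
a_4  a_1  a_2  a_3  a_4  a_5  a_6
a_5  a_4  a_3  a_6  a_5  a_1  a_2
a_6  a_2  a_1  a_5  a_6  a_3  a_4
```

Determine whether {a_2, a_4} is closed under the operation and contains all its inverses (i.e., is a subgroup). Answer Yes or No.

Yes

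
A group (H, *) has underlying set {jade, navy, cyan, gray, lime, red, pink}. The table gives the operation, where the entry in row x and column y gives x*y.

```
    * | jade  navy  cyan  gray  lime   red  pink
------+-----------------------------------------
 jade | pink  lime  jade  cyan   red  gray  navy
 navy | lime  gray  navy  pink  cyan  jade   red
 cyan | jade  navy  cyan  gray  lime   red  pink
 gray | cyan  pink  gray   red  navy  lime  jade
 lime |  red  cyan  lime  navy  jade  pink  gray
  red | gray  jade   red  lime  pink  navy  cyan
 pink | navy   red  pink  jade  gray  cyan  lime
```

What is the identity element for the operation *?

cyan

The identity e satisfies e*x = x for all x, so its row in the table reproduces the column headers.
Row cyan reads: jade, navy, cyan, gray, lime, red, pink — exactly the header order. So cyan is the identity.
(Structurally, H here is isomorphic to the cyclic group Z_7.)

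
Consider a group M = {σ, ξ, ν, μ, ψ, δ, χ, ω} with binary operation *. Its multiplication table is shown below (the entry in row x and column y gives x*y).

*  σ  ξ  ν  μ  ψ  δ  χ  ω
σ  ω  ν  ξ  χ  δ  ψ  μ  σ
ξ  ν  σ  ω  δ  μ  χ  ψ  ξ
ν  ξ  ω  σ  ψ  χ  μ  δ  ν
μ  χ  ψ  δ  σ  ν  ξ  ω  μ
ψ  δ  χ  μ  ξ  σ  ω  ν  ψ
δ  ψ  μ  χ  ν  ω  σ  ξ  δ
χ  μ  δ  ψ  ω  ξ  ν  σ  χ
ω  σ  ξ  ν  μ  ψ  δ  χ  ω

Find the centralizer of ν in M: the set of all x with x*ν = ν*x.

{ν, ξ, σ, ω}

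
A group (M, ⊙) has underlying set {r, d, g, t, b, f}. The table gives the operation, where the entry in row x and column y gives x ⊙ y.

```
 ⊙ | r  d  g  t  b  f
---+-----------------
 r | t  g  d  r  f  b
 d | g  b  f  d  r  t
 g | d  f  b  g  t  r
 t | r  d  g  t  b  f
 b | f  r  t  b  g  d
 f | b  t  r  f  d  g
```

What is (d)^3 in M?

d^1 = d
d^2 = d ⊙ d = b
d^3 = b ⊙ d = r

r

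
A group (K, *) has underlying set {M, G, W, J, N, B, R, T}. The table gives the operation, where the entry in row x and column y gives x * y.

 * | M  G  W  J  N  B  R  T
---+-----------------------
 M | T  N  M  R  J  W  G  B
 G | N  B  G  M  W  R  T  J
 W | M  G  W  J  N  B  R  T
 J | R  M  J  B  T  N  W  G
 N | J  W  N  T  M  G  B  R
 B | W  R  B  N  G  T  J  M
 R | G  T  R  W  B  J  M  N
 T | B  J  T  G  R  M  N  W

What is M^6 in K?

M^1 = M
M^2 = M * M = T
M^3 = T * M = B
M^4 = B * M = W
M^5 = W * M = M
M^6 = M * M = T
(Structurally, K here is isomorphic to the cyclic group Z_8.)

T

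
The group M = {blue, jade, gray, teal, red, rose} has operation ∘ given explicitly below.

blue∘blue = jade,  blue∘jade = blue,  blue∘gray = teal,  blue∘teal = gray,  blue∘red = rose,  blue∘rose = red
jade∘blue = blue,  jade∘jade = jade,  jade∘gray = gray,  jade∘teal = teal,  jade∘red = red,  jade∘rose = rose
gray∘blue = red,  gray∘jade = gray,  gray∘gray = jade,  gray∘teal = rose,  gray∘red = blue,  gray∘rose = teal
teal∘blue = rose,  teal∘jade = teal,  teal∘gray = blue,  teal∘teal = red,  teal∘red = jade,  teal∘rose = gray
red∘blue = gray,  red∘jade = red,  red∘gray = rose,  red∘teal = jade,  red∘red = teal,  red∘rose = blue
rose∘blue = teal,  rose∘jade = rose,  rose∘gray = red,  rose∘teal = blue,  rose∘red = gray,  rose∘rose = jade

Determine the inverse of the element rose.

rose

First locate the identity: row jade matches the header, so jade is the identity.
Scan row rose for jade: rose ∘ rose = jade. Hence rose^(-1) = rose.
(Structurally, M here is isomorphic to the symmetric group S_3.)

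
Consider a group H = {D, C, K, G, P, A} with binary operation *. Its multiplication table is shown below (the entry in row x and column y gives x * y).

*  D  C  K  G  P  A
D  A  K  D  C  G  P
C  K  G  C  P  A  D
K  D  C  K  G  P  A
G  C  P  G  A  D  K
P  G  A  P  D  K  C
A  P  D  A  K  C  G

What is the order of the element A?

3

The identity element is K (its row matches the header).
A^1 = A
A^2 = A * A = G
A^3 = G * A = K
The first power of A equal to the identity is A^3, so ord(A) = 3.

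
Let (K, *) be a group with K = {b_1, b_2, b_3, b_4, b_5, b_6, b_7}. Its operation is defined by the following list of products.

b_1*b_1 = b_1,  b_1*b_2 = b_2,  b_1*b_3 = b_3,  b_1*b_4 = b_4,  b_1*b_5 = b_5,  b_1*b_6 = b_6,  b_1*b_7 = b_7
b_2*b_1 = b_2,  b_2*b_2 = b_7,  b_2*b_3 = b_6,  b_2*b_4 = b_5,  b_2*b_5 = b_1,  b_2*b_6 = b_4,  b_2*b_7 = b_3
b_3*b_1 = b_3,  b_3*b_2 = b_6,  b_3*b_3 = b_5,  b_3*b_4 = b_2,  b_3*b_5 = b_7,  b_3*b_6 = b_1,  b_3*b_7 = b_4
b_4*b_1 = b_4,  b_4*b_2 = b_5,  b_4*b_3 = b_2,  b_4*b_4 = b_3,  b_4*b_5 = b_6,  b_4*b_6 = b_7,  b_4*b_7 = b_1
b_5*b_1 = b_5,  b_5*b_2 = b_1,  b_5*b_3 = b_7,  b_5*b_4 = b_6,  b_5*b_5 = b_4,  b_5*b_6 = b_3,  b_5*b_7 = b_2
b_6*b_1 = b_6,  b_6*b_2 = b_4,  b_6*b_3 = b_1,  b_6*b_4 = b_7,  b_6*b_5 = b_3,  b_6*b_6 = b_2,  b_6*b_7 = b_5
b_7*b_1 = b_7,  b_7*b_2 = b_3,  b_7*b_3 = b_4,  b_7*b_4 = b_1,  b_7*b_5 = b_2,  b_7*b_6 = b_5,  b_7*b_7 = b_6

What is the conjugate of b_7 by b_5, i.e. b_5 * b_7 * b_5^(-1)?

b_7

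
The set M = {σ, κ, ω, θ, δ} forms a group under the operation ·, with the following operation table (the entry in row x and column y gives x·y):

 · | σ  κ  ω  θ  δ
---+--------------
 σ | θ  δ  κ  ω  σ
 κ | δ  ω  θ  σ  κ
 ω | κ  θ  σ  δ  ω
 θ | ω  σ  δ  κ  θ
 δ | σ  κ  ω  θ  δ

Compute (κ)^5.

κ^1 = κ
κ^2 = κ·κ = ω
κ^3 = ω·κ = θ
κ^4 = θ·κ = σ
κ^5 = σ·κ = δ
(Structurally, M here is isomorphic to the cyclic group Z_5.)

δ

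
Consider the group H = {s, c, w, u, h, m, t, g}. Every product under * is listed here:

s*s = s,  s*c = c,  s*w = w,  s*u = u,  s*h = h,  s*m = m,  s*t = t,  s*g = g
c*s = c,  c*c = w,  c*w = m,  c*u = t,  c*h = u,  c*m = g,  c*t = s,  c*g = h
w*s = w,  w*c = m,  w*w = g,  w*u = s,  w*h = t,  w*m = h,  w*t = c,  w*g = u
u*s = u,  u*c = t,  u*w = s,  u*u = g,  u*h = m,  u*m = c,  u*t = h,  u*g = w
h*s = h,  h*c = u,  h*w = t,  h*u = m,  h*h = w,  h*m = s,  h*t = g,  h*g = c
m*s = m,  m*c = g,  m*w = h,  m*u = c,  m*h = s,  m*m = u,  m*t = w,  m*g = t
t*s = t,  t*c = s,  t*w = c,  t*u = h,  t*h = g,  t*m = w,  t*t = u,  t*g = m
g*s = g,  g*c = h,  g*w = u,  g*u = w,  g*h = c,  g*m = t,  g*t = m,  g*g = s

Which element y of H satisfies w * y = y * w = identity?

First locate the identity: row s matches the header, so s is the identity.
Scan row w for s: w * u = s. Hence w^(-1) = u.

u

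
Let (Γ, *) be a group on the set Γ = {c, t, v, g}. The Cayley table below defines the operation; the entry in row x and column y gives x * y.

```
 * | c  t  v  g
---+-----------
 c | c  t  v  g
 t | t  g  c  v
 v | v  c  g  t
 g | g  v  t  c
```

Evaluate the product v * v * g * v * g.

v * v = g
g * g = c
c * v = v
v * g = t
(Structurally, Γ here is isomorphic to the cyclic group Z_4.)

t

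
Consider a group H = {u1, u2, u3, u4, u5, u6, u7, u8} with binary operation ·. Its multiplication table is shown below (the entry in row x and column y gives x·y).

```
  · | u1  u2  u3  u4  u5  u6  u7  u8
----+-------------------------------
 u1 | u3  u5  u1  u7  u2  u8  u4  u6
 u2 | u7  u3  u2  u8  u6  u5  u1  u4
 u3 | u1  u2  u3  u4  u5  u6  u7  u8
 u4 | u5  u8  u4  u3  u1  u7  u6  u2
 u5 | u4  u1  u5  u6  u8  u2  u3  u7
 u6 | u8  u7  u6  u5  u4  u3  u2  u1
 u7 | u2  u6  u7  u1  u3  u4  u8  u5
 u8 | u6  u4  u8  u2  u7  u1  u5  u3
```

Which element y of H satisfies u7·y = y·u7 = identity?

First locate the identity: row u3 matches the header, so u3 is the identity.
Scan row u7 for u3: u7·u5 = u3. Hence u7^(-1) = u5.
(Structurally, H here is isomorphic to the dihedral group D_4.)

u5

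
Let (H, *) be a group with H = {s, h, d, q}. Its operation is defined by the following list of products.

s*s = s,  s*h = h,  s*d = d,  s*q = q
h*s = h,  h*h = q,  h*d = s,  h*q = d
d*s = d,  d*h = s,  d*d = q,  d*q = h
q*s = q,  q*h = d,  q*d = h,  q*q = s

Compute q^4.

s

q^1 = q
q^2 = q*q = s
q^3 = s*q = q
q^4 = q*q = s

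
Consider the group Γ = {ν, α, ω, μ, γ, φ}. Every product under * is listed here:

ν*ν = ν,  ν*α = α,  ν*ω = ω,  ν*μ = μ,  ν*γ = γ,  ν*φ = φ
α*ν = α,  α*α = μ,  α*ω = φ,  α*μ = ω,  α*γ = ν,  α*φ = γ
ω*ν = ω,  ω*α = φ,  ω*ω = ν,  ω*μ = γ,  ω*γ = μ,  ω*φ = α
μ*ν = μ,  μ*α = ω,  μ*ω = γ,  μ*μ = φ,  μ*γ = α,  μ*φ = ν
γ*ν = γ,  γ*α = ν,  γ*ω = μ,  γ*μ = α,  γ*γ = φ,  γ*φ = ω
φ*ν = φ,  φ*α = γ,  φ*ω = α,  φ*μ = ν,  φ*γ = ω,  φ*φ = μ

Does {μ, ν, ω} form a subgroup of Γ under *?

μ * μ = φ, which is not in {μ, ν, ω}.
The subset is not closed under *, so it is not a subgroup.

No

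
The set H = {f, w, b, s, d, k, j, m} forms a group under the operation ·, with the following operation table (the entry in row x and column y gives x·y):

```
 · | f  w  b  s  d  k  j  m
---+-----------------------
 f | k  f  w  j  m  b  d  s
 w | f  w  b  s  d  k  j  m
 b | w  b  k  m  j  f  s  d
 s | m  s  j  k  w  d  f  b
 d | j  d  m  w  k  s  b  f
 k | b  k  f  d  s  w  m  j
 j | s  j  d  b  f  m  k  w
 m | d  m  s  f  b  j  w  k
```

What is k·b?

Read row k, column b: k·b = f.

f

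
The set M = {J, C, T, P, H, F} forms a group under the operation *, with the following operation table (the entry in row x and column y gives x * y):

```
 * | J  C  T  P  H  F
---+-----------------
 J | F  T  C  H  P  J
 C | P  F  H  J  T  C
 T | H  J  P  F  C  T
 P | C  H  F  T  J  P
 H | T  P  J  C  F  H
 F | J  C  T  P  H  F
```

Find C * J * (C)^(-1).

The identity is F. In row C, the entry F sits in column C, so C^(-1) = C.
C * J = P
P * C = H

H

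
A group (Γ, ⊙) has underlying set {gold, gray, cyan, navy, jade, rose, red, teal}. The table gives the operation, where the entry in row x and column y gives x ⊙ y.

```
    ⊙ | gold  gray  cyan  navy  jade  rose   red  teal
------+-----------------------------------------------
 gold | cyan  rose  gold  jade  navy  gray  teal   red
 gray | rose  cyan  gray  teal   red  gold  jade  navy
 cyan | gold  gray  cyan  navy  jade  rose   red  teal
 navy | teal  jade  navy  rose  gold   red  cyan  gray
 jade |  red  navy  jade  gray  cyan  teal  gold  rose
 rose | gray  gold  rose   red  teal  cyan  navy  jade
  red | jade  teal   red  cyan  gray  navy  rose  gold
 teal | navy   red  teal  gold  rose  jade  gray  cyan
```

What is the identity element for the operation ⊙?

cyan

The identity e satisfies e ⊙ x = x for all x, so its row in the table reproduces the column headers.
Row cyan reads: gold, gray, cyan, navy, jade, rose, red, teal — exactly the header order. So cyan is the identity.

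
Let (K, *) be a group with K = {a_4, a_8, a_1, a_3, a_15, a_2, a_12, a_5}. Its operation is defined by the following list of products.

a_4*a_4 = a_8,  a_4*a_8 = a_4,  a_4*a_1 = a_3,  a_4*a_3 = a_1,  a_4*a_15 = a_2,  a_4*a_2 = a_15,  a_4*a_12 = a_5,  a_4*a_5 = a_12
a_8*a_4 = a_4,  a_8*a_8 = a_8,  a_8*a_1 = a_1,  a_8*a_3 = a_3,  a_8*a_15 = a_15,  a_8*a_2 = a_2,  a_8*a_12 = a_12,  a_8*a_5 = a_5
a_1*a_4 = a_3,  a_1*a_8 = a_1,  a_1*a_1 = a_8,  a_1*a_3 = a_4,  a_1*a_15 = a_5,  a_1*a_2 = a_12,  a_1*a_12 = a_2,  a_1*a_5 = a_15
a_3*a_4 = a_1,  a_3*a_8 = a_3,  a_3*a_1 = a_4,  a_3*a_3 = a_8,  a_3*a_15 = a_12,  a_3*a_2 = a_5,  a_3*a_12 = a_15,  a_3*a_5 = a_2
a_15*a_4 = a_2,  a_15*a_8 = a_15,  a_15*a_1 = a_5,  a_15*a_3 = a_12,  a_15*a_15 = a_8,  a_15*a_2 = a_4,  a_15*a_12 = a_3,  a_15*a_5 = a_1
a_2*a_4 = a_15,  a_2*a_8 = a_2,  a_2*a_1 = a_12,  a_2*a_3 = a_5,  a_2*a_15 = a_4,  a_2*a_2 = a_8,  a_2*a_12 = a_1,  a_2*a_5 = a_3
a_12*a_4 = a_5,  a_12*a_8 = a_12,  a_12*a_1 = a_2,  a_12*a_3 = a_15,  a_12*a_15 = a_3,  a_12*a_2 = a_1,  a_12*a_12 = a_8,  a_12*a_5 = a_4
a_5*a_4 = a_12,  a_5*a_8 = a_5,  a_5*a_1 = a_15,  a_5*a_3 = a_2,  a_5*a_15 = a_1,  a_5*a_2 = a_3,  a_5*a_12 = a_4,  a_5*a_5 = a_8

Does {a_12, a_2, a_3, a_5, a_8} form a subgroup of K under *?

No

a_3*a_12 = a_15, which is not in {a_12, a_2, a_3, a_5, a_8}.
The subset is not closed under *, so it is not a subgroup.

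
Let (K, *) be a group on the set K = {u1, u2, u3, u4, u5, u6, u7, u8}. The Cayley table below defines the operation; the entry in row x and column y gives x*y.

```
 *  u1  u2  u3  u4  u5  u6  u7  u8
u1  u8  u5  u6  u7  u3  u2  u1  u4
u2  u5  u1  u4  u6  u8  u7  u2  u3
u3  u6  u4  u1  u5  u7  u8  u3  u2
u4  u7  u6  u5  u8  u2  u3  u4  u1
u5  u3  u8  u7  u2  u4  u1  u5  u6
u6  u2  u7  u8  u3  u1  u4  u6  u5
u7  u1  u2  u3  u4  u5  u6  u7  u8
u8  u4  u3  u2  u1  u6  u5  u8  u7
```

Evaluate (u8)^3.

u8^1 = u8
u8^2 = u8*u8 = u7
u8^3 = u7*u8 = u8

u8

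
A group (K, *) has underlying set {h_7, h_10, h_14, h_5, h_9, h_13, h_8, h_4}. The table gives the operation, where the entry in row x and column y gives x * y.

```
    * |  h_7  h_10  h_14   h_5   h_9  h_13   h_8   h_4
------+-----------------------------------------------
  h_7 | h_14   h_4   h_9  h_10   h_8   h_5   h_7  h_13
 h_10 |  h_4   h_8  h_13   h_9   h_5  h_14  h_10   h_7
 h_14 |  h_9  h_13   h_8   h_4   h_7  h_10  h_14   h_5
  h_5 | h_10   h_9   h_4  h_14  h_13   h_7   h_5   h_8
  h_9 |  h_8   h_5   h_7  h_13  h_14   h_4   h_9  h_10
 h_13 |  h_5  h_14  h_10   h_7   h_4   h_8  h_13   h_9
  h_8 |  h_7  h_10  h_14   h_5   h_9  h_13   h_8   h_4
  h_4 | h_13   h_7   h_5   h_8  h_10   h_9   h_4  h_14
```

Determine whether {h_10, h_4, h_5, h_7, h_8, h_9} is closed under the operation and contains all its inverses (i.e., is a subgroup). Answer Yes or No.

No

h_9 * h_9 = h_14, which is not in {h_10, h_4, h_5, h_7, h_8, h_9}.
The subset is not closed under *, so it is not a subgroup.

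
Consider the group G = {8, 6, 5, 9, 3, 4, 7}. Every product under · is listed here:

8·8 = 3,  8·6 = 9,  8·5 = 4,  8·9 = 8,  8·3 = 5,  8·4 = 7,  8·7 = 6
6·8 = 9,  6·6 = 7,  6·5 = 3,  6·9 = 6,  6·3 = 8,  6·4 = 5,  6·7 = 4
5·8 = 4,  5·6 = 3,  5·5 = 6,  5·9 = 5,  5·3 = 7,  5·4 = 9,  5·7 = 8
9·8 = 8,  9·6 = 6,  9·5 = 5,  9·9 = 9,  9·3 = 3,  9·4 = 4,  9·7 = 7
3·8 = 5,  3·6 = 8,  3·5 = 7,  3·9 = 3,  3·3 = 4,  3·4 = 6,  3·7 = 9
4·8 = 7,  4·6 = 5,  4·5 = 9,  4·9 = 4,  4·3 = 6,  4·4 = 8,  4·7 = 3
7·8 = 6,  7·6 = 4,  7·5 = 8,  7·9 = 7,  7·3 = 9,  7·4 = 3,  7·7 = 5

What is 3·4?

Read row 3, column 4: 3·4 = 6.

6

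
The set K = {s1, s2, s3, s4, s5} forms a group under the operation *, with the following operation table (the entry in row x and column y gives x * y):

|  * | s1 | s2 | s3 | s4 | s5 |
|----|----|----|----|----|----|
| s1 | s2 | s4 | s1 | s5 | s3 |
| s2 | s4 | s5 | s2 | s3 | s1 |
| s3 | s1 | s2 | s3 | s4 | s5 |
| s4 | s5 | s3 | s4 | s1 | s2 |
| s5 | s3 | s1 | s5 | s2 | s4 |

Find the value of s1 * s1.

s2

Read row s1, column s1: s1 * s1 = s2.
(Structurally, K here is isomorphic to the cyclic group Z_5.)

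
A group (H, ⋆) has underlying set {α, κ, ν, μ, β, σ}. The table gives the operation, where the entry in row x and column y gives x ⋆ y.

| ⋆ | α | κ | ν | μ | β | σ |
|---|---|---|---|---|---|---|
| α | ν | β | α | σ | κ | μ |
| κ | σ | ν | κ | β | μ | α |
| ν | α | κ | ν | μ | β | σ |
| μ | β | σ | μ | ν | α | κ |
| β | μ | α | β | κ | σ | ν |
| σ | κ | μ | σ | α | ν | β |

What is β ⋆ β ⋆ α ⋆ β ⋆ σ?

κ

β ⋆ β = σ
σ ⋆ α = κ
κ ⋆ β = μ
μ ⋆ σ = κ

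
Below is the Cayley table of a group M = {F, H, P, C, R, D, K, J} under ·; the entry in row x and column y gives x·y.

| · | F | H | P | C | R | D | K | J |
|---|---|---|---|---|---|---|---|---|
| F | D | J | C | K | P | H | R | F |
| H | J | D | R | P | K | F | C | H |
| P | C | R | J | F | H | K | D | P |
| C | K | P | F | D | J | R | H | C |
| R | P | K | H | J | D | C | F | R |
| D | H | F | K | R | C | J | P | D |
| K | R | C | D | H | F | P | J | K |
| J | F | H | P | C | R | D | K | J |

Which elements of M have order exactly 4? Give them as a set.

{C, F, H, R}

Identity is J. Compute the order of each non-identity element by repeated multiplication:
  F: F → D → H → J  (order 4)
  H: H → D → F → J  (order 4)
  P: P → J  (order 2)
  C: C → D → R → J  (order 4)
  R: R → D → C → J  (order 4)
  D: D → J  (order 2)
  K: K → J  (order 2)
Elements of order 4: {C, F, H, R}.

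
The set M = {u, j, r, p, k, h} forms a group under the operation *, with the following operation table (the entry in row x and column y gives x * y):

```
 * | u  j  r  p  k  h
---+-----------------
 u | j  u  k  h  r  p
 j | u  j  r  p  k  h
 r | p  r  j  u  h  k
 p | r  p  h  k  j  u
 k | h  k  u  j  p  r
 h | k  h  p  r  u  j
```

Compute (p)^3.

j

p^1 = p
p^2 = p * p = k
p^3 = k * p = j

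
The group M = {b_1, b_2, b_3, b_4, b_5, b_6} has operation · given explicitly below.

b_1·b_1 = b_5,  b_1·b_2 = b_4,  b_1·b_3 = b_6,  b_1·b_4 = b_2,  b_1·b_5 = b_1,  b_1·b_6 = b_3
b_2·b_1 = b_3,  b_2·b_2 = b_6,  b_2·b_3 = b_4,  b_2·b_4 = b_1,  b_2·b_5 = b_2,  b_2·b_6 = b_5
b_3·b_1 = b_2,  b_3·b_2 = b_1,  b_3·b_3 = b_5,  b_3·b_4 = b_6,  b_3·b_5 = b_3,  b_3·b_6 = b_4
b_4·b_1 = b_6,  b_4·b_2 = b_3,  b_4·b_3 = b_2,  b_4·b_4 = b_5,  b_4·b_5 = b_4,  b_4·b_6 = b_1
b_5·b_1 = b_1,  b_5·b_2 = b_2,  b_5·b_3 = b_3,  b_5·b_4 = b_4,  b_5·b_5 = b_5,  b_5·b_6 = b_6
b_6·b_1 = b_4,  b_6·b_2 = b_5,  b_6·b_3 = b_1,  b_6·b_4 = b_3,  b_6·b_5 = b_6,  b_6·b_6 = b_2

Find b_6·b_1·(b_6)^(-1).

The identity is b_5. In row b_6, the entry b_5 sits in column b_2, so b_6^(-1) = b_2.
b_6·b_1 = b_4
b_4·b_2 = b_3
(Structurally, M here is isomorphic to the symmetric group S_3.)

b_3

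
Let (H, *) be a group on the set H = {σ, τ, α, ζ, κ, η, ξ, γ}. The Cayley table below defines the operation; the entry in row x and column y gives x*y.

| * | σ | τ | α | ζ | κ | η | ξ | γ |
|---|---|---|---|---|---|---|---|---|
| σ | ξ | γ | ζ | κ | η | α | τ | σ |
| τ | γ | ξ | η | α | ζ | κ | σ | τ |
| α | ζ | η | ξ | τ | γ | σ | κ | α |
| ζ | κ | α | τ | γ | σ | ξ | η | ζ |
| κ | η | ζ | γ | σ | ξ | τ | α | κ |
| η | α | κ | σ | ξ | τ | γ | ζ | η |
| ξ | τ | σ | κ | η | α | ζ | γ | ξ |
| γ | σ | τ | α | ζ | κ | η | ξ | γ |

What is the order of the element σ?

The identity element is γ (its row matches the header).
σ^1 = σ
σ^2 = σ*σ = ξ
σ^3 = ξ*σ = τ
σ^4 = τ*σ = γ
The first power of σ equal to the identity is σ^4, so ord(σ) = 4.

4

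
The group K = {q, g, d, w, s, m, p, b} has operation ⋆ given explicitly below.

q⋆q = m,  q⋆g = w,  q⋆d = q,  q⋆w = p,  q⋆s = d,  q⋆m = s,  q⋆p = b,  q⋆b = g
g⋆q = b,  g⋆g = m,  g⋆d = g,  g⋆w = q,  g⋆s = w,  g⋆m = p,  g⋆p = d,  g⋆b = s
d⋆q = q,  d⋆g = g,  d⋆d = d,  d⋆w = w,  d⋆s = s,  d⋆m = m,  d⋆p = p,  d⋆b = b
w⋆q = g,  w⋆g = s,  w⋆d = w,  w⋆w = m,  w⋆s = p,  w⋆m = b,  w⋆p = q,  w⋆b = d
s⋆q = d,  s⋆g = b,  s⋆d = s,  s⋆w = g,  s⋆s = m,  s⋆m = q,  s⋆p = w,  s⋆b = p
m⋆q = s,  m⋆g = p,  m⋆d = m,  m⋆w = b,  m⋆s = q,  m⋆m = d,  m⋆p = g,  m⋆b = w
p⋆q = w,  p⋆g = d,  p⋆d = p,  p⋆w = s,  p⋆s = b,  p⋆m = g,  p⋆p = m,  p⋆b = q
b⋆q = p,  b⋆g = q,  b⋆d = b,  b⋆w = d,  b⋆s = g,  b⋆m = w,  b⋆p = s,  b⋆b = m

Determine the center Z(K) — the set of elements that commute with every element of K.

{d, m}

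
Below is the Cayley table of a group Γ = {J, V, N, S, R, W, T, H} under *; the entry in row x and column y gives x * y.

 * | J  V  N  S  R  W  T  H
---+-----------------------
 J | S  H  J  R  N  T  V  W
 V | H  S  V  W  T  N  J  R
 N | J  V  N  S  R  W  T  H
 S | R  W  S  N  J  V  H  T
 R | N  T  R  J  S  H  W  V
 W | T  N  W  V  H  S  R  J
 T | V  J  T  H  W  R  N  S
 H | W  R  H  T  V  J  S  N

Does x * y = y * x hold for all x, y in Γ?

Yes

Check whether the table is symmetric across its main diagonal.
Every entry (row x, col y) equals the entry (row y, col x), so Γ is abelian.
(In fact Γ ≅ Z_2 x Z_4.)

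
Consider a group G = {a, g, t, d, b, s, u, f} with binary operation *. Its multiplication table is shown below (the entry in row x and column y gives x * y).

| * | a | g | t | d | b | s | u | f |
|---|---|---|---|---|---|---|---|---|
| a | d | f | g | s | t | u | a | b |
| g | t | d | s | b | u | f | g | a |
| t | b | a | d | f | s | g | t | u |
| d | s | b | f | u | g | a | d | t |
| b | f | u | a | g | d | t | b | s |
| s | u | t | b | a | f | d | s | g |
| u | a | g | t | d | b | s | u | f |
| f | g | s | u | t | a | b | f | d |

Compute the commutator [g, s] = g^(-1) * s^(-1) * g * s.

Identity is u; from the table g^(-1) = b and s^(-1) = a.
b * a = f
f * g = s
s * s = d

d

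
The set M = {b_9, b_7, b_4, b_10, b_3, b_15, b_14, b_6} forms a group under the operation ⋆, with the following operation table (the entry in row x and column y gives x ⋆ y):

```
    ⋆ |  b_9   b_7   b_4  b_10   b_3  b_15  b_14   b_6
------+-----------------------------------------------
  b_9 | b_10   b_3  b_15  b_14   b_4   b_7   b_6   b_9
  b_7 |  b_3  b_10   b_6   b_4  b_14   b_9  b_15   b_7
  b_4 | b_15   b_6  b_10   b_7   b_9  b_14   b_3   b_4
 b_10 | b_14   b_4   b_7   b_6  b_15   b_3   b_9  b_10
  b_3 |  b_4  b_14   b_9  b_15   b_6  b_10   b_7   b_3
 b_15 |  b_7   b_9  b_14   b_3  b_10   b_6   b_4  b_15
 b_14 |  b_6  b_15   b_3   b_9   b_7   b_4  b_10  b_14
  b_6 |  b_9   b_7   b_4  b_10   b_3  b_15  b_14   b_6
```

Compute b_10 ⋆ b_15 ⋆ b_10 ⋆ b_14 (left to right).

b_4

b_10 ⋆ b_15 = b_3
b_3 ⋆ b_10 = b_15
b_15 ⋆ b_14 = b_4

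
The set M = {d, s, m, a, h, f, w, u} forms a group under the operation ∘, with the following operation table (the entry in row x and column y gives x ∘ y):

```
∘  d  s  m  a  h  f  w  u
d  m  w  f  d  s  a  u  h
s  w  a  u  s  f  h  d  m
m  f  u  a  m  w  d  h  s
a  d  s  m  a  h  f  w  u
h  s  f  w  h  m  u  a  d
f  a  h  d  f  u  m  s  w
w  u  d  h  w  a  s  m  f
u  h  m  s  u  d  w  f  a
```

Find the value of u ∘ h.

d

Read row u, column h: u ∘ h = d.
(Structurally, M here is isomorphic to Z_2 x Z_4.)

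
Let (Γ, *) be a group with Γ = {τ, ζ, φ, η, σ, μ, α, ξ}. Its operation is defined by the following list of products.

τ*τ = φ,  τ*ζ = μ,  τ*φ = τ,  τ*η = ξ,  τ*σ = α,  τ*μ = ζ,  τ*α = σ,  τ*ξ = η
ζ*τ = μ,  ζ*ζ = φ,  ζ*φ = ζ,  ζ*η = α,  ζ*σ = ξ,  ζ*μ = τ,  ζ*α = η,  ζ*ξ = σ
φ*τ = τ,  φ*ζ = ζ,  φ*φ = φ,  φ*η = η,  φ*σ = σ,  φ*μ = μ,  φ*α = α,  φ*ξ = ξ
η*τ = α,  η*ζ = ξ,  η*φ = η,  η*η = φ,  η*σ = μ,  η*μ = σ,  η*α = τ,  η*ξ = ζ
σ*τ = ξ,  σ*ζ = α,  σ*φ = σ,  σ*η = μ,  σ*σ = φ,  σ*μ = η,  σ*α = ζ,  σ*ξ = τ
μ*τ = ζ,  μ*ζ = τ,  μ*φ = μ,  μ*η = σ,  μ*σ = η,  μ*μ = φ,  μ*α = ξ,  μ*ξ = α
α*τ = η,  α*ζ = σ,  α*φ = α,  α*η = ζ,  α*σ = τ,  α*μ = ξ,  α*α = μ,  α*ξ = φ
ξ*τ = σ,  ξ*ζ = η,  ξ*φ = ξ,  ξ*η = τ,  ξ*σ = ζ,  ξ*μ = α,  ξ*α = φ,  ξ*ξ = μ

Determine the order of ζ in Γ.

2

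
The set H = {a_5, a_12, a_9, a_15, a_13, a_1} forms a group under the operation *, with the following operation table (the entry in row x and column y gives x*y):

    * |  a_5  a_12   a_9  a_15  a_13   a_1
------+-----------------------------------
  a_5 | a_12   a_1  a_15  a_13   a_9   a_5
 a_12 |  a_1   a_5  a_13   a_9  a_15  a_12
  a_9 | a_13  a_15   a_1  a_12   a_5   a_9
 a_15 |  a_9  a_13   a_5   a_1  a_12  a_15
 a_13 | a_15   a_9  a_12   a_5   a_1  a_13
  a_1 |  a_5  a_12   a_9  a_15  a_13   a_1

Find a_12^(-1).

First locate the identity: row a_1 matches the header, so a_1 is the identity.
Scan row a_12 for a_1: a_12*a_5 = a_1. Hence a_12^(-1) = a_5.

a_5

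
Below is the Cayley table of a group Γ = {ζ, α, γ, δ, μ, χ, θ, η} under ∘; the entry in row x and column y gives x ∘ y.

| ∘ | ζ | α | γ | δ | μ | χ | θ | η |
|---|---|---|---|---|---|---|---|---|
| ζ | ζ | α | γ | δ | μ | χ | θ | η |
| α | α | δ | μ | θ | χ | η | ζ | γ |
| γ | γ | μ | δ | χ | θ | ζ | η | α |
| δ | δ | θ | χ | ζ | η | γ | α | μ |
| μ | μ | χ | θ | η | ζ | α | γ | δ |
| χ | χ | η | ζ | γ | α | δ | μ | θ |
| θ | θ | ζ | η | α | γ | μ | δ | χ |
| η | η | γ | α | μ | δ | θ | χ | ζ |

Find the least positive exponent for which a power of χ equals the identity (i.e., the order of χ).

The identity element is ζ (its row matches the header).
χ^1 = χ
χ^2 = χ ∘ χ = δ
χ^3 = δ ∘ χ = γ
χ^4 = γ ∘ χ = ζ
The first power of χ equal to the identity is χ^4, so ord(χ) = 4.

4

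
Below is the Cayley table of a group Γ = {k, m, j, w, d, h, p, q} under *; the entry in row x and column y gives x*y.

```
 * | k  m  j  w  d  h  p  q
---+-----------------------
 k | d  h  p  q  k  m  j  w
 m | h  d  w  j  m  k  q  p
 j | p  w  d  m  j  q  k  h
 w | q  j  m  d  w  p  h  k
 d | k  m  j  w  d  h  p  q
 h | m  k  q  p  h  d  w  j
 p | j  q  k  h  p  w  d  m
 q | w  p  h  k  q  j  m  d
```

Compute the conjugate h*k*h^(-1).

k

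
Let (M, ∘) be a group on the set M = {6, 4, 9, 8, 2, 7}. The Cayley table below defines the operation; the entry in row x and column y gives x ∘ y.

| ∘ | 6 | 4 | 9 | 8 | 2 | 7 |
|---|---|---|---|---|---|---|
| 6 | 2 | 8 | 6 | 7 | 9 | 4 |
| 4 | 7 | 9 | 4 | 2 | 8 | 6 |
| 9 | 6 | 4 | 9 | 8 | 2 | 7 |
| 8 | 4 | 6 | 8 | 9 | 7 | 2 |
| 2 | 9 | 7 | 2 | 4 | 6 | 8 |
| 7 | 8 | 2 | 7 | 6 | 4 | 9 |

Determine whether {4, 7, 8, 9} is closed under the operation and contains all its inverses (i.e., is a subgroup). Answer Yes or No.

8 ∘ 7 = 2, which is not in {4, 7, 8, 9}.
The subset is not closed under ∘, so it is not a subgroup.
(Structurally, M here is isomorphic to the symmetric group S_3.)

No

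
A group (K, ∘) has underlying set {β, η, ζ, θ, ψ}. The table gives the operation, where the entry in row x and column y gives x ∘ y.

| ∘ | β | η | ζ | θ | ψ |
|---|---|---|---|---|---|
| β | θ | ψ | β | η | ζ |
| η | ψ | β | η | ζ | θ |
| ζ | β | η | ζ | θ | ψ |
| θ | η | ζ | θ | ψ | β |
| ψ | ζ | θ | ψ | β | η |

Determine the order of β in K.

5

The identity element is ζ (its row matches the header).
β^1 = β
β^2 = β ∘ β = θ
β^3 = θ ∘ β = η
β^4 = η ∘ β = ψ
β^5 = ψ ∘ β = ζ
The first power of β equal to the identity is β^5, so ord(β) = 5.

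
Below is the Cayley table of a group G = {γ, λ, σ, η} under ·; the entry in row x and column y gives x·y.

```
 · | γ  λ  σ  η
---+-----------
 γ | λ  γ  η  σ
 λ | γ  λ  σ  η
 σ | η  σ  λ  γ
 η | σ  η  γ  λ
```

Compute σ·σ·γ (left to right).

γ

σ·σ = λ
λ·γ = γ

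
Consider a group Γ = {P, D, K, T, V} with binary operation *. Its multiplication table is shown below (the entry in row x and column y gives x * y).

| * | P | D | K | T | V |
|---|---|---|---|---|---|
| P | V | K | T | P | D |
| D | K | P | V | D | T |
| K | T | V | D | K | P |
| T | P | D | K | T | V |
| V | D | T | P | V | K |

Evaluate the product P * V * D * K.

P * V = D
D * D = P
P * K = T
(Structurally, Γ here is isomorphic to the cyclic group Z_5.)

T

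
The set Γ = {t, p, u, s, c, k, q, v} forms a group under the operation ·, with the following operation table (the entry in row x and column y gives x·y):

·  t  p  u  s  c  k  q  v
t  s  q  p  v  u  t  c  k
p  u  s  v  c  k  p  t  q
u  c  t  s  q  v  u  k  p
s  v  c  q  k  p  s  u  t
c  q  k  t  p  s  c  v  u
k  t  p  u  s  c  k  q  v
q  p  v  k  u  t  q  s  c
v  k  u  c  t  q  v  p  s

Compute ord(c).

4

The identity element is k (its row matches the header).
c^1 = c
c^2 = c·c = s
c^3 = s·c = p
c^4 = p·c = k
The first power of c equal to the identity is c^4, so ord(c) = 4.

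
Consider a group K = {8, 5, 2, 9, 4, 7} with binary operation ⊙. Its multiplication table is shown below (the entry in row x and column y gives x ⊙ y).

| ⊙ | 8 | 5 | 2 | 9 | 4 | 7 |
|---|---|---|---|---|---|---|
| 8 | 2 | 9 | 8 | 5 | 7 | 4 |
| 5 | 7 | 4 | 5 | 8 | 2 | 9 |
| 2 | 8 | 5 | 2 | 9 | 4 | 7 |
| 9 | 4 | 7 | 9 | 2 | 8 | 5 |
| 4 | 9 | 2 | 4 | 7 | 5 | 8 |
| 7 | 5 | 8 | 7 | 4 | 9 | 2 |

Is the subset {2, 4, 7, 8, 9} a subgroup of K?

4 ⊙ 4 = 5, which is not in {2, 4, 7, 8, 9}.
The subset is not closed under ⊙, so it is not a subgroup.

No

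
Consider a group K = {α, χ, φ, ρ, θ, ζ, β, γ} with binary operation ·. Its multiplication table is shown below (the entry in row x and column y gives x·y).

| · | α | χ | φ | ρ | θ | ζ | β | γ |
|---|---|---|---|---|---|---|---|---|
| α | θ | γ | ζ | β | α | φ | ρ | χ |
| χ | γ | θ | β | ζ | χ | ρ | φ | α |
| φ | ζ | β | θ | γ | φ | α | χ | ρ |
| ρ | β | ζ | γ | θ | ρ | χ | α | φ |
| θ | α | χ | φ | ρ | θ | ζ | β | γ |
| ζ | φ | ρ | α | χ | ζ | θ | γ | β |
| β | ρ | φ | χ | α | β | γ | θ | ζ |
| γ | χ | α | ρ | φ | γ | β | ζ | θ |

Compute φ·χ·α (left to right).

ρ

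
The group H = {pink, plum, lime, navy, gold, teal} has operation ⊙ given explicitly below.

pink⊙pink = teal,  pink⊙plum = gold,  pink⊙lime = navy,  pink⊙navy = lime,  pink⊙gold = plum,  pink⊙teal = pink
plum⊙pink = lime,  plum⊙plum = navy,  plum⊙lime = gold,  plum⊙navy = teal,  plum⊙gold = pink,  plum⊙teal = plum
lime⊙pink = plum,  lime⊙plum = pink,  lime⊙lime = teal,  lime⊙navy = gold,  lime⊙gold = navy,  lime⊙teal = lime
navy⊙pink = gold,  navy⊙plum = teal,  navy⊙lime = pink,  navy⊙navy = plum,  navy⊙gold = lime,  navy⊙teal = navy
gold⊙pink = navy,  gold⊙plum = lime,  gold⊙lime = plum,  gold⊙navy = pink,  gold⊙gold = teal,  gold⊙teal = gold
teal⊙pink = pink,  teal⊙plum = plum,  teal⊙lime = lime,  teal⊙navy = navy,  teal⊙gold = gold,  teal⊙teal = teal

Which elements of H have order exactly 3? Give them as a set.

Identity is teal. Compute the order of each non-identity element by repeated multiplication:
  pink: pink → teal  (order 2)
  plum: plum → navy → teal  (order 3)
  lime: lime → teal  (order 2)
  navy: navy → plum → teal  (order 3)
  gold: gold → teal  (order 2)
Elements of order 3: {navy, plum}.

{navy, plum}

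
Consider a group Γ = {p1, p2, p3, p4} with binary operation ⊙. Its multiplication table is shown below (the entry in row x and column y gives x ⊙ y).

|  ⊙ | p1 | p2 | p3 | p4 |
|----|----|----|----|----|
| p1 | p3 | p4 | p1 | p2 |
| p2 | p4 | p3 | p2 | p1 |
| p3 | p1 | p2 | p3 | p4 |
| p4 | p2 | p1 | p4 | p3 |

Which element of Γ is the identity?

The identity e satisfies e ⊙ x = x for all x, so its row in the table reproduces the column headers.
Row p3 reads: p1, p2, p3, p4 — exactly the header order. So p3 is the identity.
(Structurally, Γ here is isomorphic to the Klein four-group V_4.)

p3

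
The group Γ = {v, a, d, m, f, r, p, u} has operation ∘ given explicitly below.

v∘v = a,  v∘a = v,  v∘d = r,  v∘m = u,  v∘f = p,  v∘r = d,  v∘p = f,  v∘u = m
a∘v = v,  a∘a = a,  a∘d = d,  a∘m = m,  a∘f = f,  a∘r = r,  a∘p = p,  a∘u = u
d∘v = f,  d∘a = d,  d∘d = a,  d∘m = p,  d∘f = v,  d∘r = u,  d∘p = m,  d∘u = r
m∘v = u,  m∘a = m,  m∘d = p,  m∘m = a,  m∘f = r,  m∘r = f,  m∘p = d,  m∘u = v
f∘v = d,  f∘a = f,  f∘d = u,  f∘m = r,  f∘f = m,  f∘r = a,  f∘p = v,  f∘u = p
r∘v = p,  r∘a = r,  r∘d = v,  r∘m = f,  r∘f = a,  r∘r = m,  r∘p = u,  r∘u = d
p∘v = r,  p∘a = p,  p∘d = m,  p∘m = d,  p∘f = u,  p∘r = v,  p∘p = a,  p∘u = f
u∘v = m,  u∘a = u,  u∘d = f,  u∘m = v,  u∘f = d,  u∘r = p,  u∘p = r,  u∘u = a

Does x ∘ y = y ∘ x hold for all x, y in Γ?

r ∘ v = p but v ∘ r = d.
Since r and v do not commute, Γ is not abelian.

No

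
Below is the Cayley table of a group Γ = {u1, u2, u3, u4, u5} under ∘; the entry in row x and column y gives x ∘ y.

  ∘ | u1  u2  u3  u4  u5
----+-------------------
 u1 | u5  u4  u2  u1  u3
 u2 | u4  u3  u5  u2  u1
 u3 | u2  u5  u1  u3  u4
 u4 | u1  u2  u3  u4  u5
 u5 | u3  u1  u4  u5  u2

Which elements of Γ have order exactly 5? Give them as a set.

Identity is u4. Compute the order of each non-identity element by repeated multiplication:
  u1: u1 → u5 → u3 → u2 → u4  (order 5)
  u2: u2 → u3 → u5 → u1 → u4  (order 5)
  u3: u3 → u1 → u2 → u5 → u4  (order 5)
  u5: u5 → u2 → u1 → u3 → u4  (order 5)
Elements of order 5: {u1, u2, u3, u5}.

{u1, u2, u3, u5}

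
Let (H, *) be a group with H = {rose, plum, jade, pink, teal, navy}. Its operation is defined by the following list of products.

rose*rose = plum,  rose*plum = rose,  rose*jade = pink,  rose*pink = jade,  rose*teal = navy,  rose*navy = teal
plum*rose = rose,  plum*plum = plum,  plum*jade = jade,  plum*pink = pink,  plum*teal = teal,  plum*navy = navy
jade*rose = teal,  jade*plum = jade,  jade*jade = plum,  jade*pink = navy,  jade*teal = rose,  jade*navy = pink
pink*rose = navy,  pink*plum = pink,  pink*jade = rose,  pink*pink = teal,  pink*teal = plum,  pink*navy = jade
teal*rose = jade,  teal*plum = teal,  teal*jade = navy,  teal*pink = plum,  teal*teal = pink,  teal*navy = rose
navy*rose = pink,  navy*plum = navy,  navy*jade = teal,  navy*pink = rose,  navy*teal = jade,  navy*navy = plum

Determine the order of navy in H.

The identity element is plum (its row matches the header).
navy^1 = navy
navy^2 = navy * navy = plum
The first power of navy equal to the identity is navy^2, so ord(navy) = 2.
(Structurally, H here is isomorphic to the symmetric group S_3.)

2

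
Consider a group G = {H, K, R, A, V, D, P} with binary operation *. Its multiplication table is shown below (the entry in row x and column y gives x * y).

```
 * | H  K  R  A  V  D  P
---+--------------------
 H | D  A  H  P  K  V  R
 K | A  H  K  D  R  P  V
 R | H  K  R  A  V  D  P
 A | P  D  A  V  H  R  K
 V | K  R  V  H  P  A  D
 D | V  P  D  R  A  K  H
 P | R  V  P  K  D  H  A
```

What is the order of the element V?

The identity element is R (its row matches the header).
V^1 = V
V^2 = V * V = P
V^3 = P * V = D
V^4 = D * V = A
V^5 = A * V = H
V^6 = H * V = K
V^7 = K * V = R
The first power of V equal to the identity is V^7, so ord(V) = 7.

7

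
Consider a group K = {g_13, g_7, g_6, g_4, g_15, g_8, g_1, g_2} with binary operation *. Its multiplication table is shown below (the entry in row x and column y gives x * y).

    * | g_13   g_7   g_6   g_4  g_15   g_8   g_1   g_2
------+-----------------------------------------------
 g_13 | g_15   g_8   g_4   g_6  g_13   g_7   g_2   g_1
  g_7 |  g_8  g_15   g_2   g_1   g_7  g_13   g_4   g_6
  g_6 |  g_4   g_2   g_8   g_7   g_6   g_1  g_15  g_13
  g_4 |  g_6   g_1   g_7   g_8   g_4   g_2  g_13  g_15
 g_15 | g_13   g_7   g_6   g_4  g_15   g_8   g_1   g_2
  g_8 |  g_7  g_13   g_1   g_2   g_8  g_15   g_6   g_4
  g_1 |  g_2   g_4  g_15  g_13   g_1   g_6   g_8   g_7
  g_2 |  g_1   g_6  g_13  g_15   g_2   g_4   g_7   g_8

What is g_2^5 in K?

g_2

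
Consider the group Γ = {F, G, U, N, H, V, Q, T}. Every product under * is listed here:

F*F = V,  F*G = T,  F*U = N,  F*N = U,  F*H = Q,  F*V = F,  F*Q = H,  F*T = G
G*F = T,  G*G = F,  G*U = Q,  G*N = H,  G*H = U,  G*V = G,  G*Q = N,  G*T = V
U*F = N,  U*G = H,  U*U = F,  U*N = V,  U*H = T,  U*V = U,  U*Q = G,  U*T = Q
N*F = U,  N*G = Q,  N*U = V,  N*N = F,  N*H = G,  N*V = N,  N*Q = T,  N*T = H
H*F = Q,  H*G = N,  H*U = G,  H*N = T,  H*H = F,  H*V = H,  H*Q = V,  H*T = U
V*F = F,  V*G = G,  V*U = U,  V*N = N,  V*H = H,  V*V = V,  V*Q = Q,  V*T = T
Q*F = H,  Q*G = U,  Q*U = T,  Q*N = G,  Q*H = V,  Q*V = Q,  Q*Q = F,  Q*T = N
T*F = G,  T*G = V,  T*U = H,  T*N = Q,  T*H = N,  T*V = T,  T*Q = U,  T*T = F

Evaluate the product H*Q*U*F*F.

U

H*Q = V
V*U = U
U*F = N
N*F = U
(Structurally, Γ here is isomorphic to the quaternion group Q_8.)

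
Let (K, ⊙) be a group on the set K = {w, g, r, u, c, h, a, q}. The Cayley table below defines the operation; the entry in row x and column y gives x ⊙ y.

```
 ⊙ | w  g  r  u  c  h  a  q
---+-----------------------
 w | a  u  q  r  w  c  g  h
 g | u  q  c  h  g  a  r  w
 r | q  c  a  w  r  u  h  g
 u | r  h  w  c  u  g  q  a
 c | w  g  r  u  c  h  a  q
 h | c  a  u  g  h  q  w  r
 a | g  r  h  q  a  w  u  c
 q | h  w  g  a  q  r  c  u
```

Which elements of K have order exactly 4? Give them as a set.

Identity is c. Compute the order of each non-identity element by repeated multiplication:
  w: w → a → g → u → r → q → h → c  (order 8)
  g: g → q → w → u → h → a → r → c  (order 8)
  r: r → a → h → u → w → q → g → c  (order 8)
  u: u → c  (order 2)
  h: h → q → r → u → g → a → w → c  (order 8)
  a: a → u → q → c  (order 4)
  q: q → u → a → c  (order 4)
Elements of order 4: {a, q}.
(Structurally, K here is isomorphic to the cyclic group Z_8.)

{a, q}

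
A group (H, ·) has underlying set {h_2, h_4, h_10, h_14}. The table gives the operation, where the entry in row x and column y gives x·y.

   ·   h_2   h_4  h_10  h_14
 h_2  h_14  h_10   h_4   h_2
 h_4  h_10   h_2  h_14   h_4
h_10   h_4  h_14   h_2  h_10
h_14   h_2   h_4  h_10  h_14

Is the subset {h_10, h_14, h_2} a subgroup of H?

h_2·h_10 = h_4, which is not in {h_10, h_14, h_2}.
The subset is not closed under ·, so it is not a subgroup.

No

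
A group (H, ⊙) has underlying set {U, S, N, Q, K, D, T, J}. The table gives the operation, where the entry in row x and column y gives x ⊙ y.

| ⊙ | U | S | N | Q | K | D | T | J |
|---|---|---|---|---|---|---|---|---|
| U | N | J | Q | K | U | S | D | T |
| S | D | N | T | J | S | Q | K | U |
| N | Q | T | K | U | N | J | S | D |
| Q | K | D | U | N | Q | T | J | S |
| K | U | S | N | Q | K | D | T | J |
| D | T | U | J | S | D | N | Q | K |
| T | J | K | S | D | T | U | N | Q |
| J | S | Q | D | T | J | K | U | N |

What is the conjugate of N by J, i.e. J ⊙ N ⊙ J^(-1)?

The identity is K. In row J, the entry K sits in column D, so J^(-1) = D.
J ⊙ N = D
D ⊙ D = N

N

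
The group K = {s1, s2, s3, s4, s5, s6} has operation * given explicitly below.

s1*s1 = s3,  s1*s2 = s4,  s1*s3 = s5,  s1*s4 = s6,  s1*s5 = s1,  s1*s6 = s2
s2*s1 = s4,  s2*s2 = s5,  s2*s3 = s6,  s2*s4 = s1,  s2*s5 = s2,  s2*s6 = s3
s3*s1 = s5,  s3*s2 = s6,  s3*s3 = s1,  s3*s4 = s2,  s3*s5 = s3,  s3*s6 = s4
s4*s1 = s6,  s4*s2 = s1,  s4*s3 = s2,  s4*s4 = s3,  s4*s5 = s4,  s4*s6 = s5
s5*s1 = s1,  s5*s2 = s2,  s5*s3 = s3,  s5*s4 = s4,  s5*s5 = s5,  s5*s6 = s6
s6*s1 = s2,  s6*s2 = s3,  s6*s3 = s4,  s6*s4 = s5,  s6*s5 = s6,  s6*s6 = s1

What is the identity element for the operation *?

The identity e satisfies e*x = x for all x, so its row in the table reproduces the column headers.
Row s5 reads: s1, s2, s3, s4, s5, s6 — exactly the header order. So s5 is the identity.

s5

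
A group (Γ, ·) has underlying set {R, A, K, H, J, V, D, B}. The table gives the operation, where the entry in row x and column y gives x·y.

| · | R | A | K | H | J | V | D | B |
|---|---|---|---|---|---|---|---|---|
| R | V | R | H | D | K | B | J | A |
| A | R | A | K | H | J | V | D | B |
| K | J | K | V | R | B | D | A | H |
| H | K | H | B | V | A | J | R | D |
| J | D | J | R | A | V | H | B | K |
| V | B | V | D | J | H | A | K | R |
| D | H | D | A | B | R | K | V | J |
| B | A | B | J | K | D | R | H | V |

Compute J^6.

V

J^1 = J
J^2 = J·J = V
J^3 = V·J = H
J^4 = H·J = A
J^5 = A·J = J
J^6 = J·J = V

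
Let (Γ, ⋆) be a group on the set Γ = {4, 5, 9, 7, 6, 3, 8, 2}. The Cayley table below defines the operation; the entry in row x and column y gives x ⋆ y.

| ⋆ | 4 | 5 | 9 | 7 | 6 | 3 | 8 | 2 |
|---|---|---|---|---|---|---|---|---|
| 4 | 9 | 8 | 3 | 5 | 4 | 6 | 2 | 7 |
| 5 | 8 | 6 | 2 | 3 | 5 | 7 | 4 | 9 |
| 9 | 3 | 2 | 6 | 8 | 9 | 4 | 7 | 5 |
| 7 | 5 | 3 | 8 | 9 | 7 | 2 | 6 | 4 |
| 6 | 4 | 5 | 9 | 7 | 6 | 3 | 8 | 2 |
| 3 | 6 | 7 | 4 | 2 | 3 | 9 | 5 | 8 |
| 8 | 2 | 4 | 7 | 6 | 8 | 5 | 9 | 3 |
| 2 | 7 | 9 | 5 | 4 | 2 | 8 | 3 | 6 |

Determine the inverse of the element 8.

7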